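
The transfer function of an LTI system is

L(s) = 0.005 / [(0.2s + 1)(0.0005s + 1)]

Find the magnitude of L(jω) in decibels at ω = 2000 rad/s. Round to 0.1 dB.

At ω = 2000 rad/s:
pole (1 + j2000·0.2) = 1 + j400 → |·| ≈ 400, ∠ ≈ 89.86°
pole (1 + j2000·0.0005) = 1 + j1 → |·| ≈ 1.4142, ∠ ≈ 45.00°
|L| = 0.005 · 1 / (400 · 1.4142) ≈ 8.8389e-06
Gain = 20 log₁₀(8.8389e-06) ≈ -101.07 dB

-101.1 dB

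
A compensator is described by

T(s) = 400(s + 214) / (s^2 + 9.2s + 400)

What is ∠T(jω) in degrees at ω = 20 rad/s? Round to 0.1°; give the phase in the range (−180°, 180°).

At s = jω = j20:
zero (s+214): 214 + j20 → |·| = √(214²+20²) = √46196 ≈ 214.93, ∠ = arctan(20/214) ≈ 5.34°
quadratic: (j20)² + 9.2·j20 + 400 = 0 + j184 → |·| ≈ 184, ∠ ≈ 90.00°
∠T = 5.34° − 90.00° = -84.66°

-84.7°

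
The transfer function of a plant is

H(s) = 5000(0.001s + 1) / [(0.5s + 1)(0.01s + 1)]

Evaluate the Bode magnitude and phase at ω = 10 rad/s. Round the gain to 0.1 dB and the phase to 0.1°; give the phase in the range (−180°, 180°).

59.8 dB, -83.8°

At ω = 10 rad/s:
zero (1 + j10·0.001) = 1 + j0.01 → |·| ≈ 1, ∠ ≈ 0.57°
pole (1 + j10·0.5) = 1 + j5 → |·| ≈ 5.099, ∠ ≈ 78.69°
pole (1 + j10·0.01) = 1 + j0.1 → |·| ≈ 1.005, ∠ ≈ 5.71°
|H| = 5000 · 1 / (5.099 · 1.005) ≈ 975.71
Gain = 20 log₁₀(975.71) ≈ 59.79 dB
∠H = (0.57°) − (78.69° + 5.71°) = -83.83°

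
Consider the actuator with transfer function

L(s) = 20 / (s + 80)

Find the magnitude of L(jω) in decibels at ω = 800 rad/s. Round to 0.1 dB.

-32.1 dB

At s = jω = j800:
pole (s+80): 80 + j800 → |·| = √(80²+800²) = √646400 ≈ 803.99, ∠ = arctan(800/80) ≈ 84.29°
|L| = 20 / 803.99 ≈ 0.024876
Gain = 20 log₁₀(0.024876) ≈ -32.08 dB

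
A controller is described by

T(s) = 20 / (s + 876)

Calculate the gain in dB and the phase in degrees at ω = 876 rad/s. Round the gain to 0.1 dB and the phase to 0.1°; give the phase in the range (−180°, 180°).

Substitute s = j876:
Numerator: 20 = 20 + j0
Denominator: (j876) + 876 = 876 + j876
|N| = √(20² + 0²) ≈ 20, ∠N ≈ 0.00°
|D| = √(876² + 876²) ≈ 1238.9, ∠D ≈ 45.00°
|T| = 20 / 1238.9 ≈ 0.016143
Gain = 20 log₁₀(0.016143) ≈ -35.84 dB
∠T = 0.00° − 45.00° = -45.00°

-35.8 dB, -45.0°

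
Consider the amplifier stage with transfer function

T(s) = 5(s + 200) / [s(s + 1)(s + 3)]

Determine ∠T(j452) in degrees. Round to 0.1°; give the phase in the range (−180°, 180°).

At s = jω = j452:
zero (s+200): 200 + j452 → |·| = √(200²+452²) = √244304 ≈ 494.27, ∠ = arctan(452/200) ≈ 66.13°
pole (s+1): 1 + j452 → |·| = √(1²+452²) = √204305 ≈ 452, ∠ = arctan(452/1) ≈ 89.87°
pole (s+3): 3 + j452 → |·| = √(3²+452²) = √204313 ≈ 452.01, ∠ = arctan(452/3) ≈ 89.62°
pole at origin: |s| = 452, ∠ = 90.00° (in denominator)
∠T = 66.13° − 269.49° = -203.36° ≡ 156.64° (principal value)

156.6°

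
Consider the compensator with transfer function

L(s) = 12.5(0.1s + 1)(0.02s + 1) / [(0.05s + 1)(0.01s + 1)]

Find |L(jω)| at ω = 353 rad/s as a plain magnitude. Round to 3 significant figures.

At ω = 353 rad/s:
zero (1 + j353·0.1) = 1 + j35.3 → |·| ≈ 35.314, ∠ ≈ 88.38°
zero (1 + j353·0.02) = 1 + j7.06 → |·| ≈ 7.1305, ∠ ≈ 81.94°
pole (1 + j353·0.05) = 1 + j17.65 → |·| ≈ 17.678, ∠ ≈ 86.76°
pole (1 + j353·0.01) = 1 + j3.53 → |·| ≈ 3.6689, ∠ ≈ 74.18°
|L| = 12.5 · 35.314 · 7.1305 / (17.678 · 3.6689) ≈ 48.53

48.5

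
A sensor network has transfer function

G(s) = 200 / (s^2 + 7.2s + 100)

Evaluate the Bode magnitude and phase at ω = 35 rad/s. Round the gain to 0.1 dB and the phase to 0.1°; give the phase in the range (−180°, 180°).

At s = jω = j35:
quadratic: (j35)² + 7.2·j35 + 100 = -1125 + j252 → |·| ≈ 1152.9, ∠ ≈ 167.37°
|G| = 200 / 1152.9 ≈ 0.17348
Gain = 20 log₁₀(0.17348) ≈ -15.22 dB
∠G = 0.00° − 167.37° = -167.37°

-15.2 dB, -167.4°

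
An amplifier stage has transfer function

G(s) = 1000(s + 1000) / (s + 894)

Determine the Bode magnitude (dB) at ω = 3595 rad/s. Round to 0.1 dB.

At s = jω = j3595:
zero (s+1000): 1000 + j3595 → |·| = √(1000²+3595²) = √13924025 ≈ 3731.5, ∠ = arctan(3595/1000) ≈ 74.46°
pole (s+894): 894 + j3595 → |·| = √(894²+3595²) = √13723261 ≈ 3704.5, ∠ = arctan(3595/894) ≈ 76.04°
|G| = 1000 · 3731.5 / 3704.5 ≈ 1007.3
Gain = 20 log₁₀(1007.3) ≈ 60.06 dB

60.1 dB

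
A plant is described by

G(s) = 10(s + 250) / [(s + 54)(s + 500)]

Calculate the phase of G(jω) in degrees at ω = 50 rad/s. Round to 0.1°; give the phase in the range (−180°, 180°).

At s = jω = j50:
zero (s+250): 250 + j50 → |·| = √(250²+50²) = √65000 ≈ 254.95, ∠ = arctan(50/250) ≈ 11.31°
pole (s+54): 54 + j50 → |·| = √(54²+50²) = √5416 ≈ 73.593, ∠ = arctan(50/54) ≈ 42.80°
pole (s+500): 500 + j50 → |·| = √(500²+50²) = √252500 ≈ 502.49, ∠ = arctan(50/500) ≈ 5.71°
∠G = 11.31° − 48.51° = -37.20°

-37.2°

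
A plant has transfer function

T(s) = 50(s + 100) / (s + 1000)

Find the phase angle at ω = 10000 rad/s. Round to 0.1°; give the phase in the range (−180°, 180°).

At s = jω = j10000:
zero (s+100): 100 + j10000 → |·| = √(100²+10000²) = √100010000 ≈ 10000, ∠ = arctan(10000/100) ≈ 89.43°
pole (s+1000): 1000 + j10000 → |·| = √(1000²+10000²) = √101000000 ≈ 10050, ∠ = arctan(10000/1000) ≈ 84.29°
∠T = 89.43° − 84.29° = 5.14°

5.1°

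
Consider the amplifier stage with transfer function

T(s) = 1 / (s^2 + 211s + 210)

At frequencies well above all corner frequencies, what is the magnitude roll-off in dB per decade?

Each pole contributes −20 dB/decade at high frequency; each zero contributes +20 dB/decade.
Net: 0 zero(s) − 2 pole(s) → -40 dB/decade.

-40 dB/decade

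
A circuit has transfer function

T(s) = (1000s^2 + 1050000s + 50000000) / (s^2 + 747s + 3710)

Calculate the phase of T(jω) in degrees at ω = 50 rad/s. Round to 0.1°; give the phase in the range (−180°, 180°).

Substitute s = j50:
Numerator: 1000(j50)^2 + 1050000(j50) + 50000000 = 47500000 + j52500000
Denominator: (j50)^2 + 747(j50) + 3710 = 1210 + j37350
|N| = √(47500000² + 52500000²) ≈ 7.0799e+07, ∠N ≈ 47.86°
|D| = √(1210² + 37350²) ≈ 37370, ∠D ≈ 88.14°
∠T = 47.86° − 88.14° = -40.28°

-40.3°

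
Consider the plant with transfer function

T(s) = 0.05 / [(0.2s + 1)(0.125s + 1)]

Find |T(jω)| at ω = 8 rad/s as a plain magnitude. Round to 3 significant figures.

0.0187

At ω = 8 rad/s:
pole (1 + j8·0.2) = 1 + j1.6 → |·| ≈ 1.8868, ∠ ≈ 57.99°
pole (1 + j8·0.125) = 1 + j1 → |·| ≈ 1.4142, ∠ ≈ 45.00°
|T| = 0.05 · 1 / (1.8868 · 1.4142) ≈ 0.018738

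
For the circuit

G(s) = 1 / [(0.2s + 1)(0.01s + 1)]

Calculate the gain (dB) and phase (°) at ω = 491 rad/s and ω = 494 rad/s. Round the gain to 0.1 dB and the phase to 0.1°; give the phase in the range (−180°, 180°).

ω = 491: -53.8 dB, -167.9°; ω = 494: -53.9 dB, -168.0°

At ω = 491 rad/s:
pole (1 + j491·0.2) = 1 + j98.2 → |·| ≈ 98.205, ∠ ≈ 89.42°
pole (1 + j491·0.01) = 1 + j4.91 → |·| ≈ 5.0108, ∠ ≈ 78.49°
|G| = 1 · 1 / (98.205 · 5.0108) ≈ 0.0020322
Gain = 20 log₁₀(0.0020322) ≈ -53.84 dB
∠G = (0°) − (89.42° + 78.49°) = -167.91°

At ω = 494 rad/s:
pole (1 + j494·0.2) = 1 + j98.8 → |·| ≈ 98.805, ∠ ≈ 89.42°
pole (1 + j494·0.01) = 1 + j4.94 → |·| ≈ 5.0402, ∠ ≈ 78.56°
|G| = 1 · 1 / (98.805 · 5.0402) ≈ 0.002008
Gain = 20 log₁₀(0.002008) ≈ -53.94 dB
∠G = (0°) − (89.42° + 78.56°) = -167.98°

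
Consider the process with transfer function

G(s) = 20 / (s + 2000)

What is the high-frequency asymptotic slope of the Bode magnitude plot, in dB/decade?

-20 dB/decade

Each pole contributes −20 dB/decade at high frequency; each zero contributes +20 dB/decade.
Net: 0 zero(s) − 1 pole(s) → -20 dB/decade.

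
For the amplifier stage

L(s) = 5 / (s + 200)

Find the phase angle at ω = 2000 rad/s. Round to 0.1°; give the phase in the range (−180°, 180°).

Substitute s = j2000:
Numerator: 5 = 5 + j0
Denominator: (j2000) + 200 = 200 + j2000
|N| = √(5² + 0²) ≈ 5, ∠N ≈ 0.00°
|D| = √(200² + 2000²) ≈ 2010, ∠D ≈ 84.29°
∠L = 0.00° − 84.29° = -84.29°

-84.3°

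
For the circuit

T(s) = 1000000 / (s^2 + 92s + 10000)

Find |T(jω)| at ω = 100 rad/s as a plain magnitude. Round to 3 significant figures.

At s = jω = j100:
quadratic: (j100)² + 92·j100 + 10000 = 0 + j9200 → |·| ≈ 9200, ∠ ≈ 90.00°
|T| = 1000000 / 9200 ≈ 108.7

109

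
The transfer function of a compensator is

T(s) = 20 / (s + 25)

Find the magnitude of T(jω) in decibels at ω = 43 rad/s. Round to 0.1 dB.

Substitute s = j43:
Numerator: 20 = 20 + j0
Denominator: (j43) + 25 = 25 + j43
|N| = √(20² + 0²) ≈ 20, ∠N ≈ 0.00°
|D| = √(25² + 43²) ≈ 49.739, ∠D ≈ 59.83°
|T| = 20 / 49.739 ≈ 0.4021
Gain = 20 log₁₀(0.4021) ≈ -7.91 dB

-7.9 dB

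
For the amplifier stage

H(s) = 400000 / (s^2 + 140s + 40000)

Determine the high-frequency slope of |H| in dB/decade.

-40 dB/decade

Each pole contributes −20 dB/decade at high frequency; each zero contributes +20 dB/decade.
Net: 0 zero(s) − 2 pole(s) → -40 dB/decade.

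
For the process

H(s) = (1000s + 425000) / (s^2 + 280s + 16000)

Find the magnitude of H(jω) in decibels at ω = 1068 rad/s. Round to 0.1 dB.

Substitute s = j1068:
Numerator: 1000(j1068) + 425000 = 425000 + j1068000
Denominator: (j1068)^2 + 280(j1068) + 16000 = -1124624 + j299040
|N| = √(425000² + 1068000²) ≈ 1.1495e+06, ∠N ≈ 68.30°
|D| = √(1124624² + 299040²) ≈ 1.1637e+06, ∠D ≈ 165.11°
|H| = 1.1495e+06 / 1.1637e+06 ≈ 0.9878
Gain = 20 log₁₀(0.9878) ≈ -0.11 dB

-0.1 dB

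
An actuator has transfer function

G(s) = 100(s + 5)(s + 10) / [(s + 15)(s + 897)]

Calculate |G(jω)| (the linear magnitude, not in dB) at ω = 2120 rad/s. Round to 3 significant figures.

At s = jω = j2120:
zero (s+5): 5 + j2120 → |·| = √(5²+2120²) = √4494425 ≈ 2120, ∠ = arctan(2120/5) ≈ 89.86°
zero (s+10): 10 + j2120 → |·| = √(10²+2120²) = √4494500 ≈ 2120, ∠ = arctan(2120/10) ≈ 89.73°
pole (s+15): 15 + j2120 → |·| = √(15²+2120²) = √4494625 ≈ 2120.1, ∠ = arctan(2120/15) ≈ 89.59°
pole (s+897): 897 + j2120 → |·| = √(897²+2120²) = √5299009 ≈ 2302, ∠ = arctan(2120/897) ≈ 67.07°
|G| = 100 · 4.4944e+06 / 4.8805e+06 ≈ 92.089

92.1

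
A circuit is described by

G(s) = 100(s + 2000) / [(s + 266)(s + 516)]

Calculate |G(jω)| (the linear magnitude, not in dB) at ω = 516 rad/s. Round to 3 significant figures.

0.488

At s = jω = j516:
zero (s+2000): 2000 + j516 → |·| = √(2000²+516²) = √4266256 ≈ 2065.5, ∠ = arctan(516/2000) ≈ 14.47°
pole (s+266): 266 + j516 → |·| = √(266²+516²) = √337012 ≈ 580.53, ∠ = arctan(516/266) ≈ 62.73°
pole (s+516): 516 + j516 → |·| = √(516²+516²) = √532512 ≈ 729.73, ∠ = arctan(516/516) ≈ 45.00°
|G| = 100 · 2065.5 / 4.2363e+05 ≈ 0.48757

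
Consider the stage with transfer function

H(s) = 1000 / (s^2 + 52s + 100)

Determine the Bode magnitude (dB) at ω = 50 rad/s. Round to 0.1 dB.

Substitute s = j50:
Numerator: 1000 = 1000 + j0
Denominator: (j50)^2 + 52(j50) + 100 = -2400 + j2600
|N| = √(1000² + 0²) ≈ 1000, ∠N ≈ 0.00°
|D| = √(2400² + 2600²) ≈ 3538.4, ∠D ≈ 132.71°
|H| = 1000 / 3538.4 ≈ 0.28261
Gain = 20 log₁₀(0.28261) ≈ -10.98 dB

-11.0 dB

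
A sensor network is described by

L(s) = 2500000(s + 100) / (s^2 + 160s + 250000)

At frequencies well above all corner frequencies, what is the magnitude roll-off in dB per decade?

Each pole contributes −20 dB/decade at high frequency; each zero contributes +20 dB/decade.
Net: 1 zero(s) − 2 pole(s) → -20 dB/decade.

-20 dB/decade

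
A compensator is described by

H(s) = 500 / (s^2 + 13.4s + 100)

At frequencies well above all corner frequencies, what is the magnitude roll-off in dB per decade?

-40 dB/decade

Each pole contributes −20 dB/decade at high frequency; each zero contributes +20 dB/decade.
Net: 0 zero(s) − 2 pole(s) → -40 dB/decade.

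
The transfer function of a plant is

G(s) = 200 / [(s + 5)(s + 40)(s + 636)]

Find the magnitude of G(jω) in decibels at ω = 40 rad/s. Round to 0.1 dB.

-77.2 dB

At s = jω = j40:
pole (s+5): 5 + j40 → |·| = √(5²+40²) = √1625 ≈ 40.311, ∠ = arctan(40/5) ≈ 82.87°
pole (s+40): 40 + j40 → |·| = √(40²+40²) = √3200 ≈ 56.569, ∠ = arctan(40/40) ≈ 45.00°
pole (s+636): 636 + j40 → |·| = √(636²+40²) = √406096 ≈ 637.26, ∠ = arctan(40/636) ≈ 3.60°
|G| = 200 / 1.4532e+06 ≈ 0.00013763
Gain = 20 log₁₀(0.00013763) ≈ -77.23 dB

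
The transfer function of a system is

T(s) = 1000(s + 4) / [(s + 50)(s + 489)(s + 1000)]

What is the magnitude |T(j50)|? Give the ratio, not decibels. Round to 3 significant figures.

At s = jω = j50:
zero (s+4): 4 + j50 → |·| = √(4²+50²) = √2516 ≈ 50.16, ∠ = arctan(50/4) ≈ 85.43°
pole (s+50): 50 + j50 → |·| = √(50²+50²) = √5000 ≈ 70.711, ∠ = arctan(50/50) ≈ 45.00°
pole (s+489): 489 + j50 → |·| = √(489²+50²) = √241621 ≈ 491.55, ∠ = arctan(50/489) ≈ 5.84°
pole (s+1000): 1000 + j50 → |·| = √(1000²+50²) = √1002500 ≈ 1001.2, ∠ = arctan(50/1000) ≈ 2.86°
|T| = 1000 · 50.16 / 3.48e+07 ≈ 0.0014414

0.00144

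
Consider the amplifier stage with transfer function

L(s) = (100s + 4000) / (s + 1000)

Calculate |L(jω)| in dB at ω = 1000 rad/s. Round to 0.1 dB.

Substitute s = j1000:
Numerator: 100(j1000) + 4000 = 4000 + j100000
Denominator: (j1000) + 1000 = 1000 + j1000
|N| = √(4000² + 100000²) ≈ 1.0008e+05, ∠N ≈ 87.71°
|D| = √(1000² + 1000²) ≈ 1414.2, ∠D ≈ 45.00°
|L| = 1.0008e+05 / 1414.2 ≈ 70.768
Gain = 20 log₁₀(70.768) ≈ 37.00 dB

37.0 dB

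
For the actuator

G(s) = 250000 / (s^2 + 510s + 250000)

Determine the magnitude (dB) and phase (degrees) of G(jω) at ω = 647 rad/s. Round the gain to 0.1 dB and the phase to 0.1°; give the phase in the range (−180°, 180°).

-3.4 dB, -117.1°

At s = jω = j647:
quadratic: (j647)² + 510·j647 + 250000 = -168609 + j329970 → |·| ≈ 3.7055e+05, ∠ ≈ 117.07°
|G| = 250000 / 3.7055e+05 ≈ 0.67467
Gain = 20 log₁₀(0.67467) ≈ -3.42 dB
∠G = 0.00° − 117.07° = -117.07°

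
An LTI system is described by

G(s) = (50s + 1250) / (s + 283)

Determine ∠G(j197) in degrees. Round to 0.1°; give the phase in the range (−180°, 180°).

Substitute s = j197:
Numerator: 50(j197) + 1250 = 1250 + j9850
Denominator: (j197) + 283 = 283 + j197
|N| = √(1250² + 9850²) ≈ 9929, ∠N ≈ 82.77°
|D| = √(283² + 197²) ≈ 344.82, ∠D ≈ 34.84°
∠G = 82.77° − 34.84° = 47.93°

47.9°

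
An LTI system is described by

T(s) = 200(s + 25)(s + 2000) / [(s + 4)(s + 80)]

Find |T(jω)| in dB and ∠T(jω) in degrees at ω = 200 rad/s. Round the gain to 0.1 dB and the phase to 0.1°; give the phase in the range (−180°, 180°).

At s = jω = j200:
zero (s+25): 25 + j200 → |·| = √(25²+200²) = √40625 ≈ 201.56, ∠ = arctan(200/25) ≈ 82.87°
zero (s+2000): 2000 + j200 → |·| = √(2000²+200²) = √4040000 ≈ 2010, ∠ = arctan(200/2000) ≈ 5.71°
pole (s+4): 4 + j200 → |·| = √(4²+200²) = √40016 ≈ 200.04, ∠ = arctan(200/4) ≈ 88.85°
pole (s+80): 80 + j200 → |·| = √(80²+200²) = √46400 ≈ 215.41, ∠ = arctan(200/80) ≈ 68.20°
|T| = 200 · 4.0514e+05 / 43091 ≈ 1880.4
Gain = 20 log₁₀(1880.4) ≈ 65.49 dB
∠T = 88.58° − 157.05° = -68.47°

65.5 dB, -68.5°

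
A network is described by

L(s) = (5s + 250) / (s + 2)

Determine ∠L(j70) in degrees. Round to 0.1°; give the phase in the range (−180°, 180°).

Substitute s = j70:
Numerator: 5(j70) + 250 = 250 + j350
Denominator: (j70) + 2 = 2 + j70
|N| = √(250² + 350²) ≈ 430.12, ∠N ≈ 54.46°
|D| = √(2² + 70²) ≈ 70.029, ∠D ≈ 88.36°
∠L = 54.46° − 88.36° = -33.90°

-33.9°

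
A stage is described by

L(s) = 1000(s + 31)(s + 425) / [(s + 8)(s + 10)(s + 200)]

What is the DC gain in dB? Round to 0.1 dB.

L(0) = 1000·31·425 / (8·10·200) ≈ 823.44
20 log₁₀(823.44) ≈ 58.31 dB

58.3 dB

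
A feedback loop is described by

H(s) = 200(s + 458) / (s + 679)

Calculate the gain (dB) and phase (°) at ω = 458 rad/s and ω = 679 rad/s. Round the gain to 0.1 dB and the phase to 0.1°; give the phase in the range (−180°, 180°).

ω = 458: 44.0 dB, 11.0°; ω = 679: 44.6 dB, 11.0°

At s = jω = j458:
zero (s+458): 458 + j458 → |·| = √(458²+458²) = √419528 ≈ 647.71, ∠ = arctan(458/458) ≈ 45.00°
pole (s+679): 679 + j458 → |·| = √(679²+458²) = √670805 ≈ 819.03, ∠ = arctan(458/679) ≈ 34.00°
|H| = 200 · 647.71 / 819.03 ≈ 158.17
Gain = 20 log₁₀(158.17) ≈ 43.98 dB
∠H = 45.00° − 34.00° = 11.00°

At s = jω = j679:
zero (s+458): 458 + j679 → |·| = √(458²+679²) = √670805 ≈ 819.03, ∠ = arctan(679/458) ≈ 56.00°
pole (s+679): 679 + j679 → |·| = √(679²+679²) = √922082 ≈ 960.25, ∠ = arctan(679/679) ≈ 45.00°
|H| = 200 · 819.03 / 960.25 ≈ 170.59
Gain = 20 log₁₀(170.59) ≈ 44.64 dB
∠H = 56.00° − 45.00° = 11.00°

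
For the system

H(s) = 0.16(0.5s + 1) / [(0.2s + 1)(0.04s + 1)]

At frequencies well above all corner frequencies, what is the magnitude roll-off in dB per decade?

-20 dB/decade

Each pole contributes −20 dB/decade at high frequency; each zero contributes +20 dB/decade.
Net: 1 zero(s) − 2 pole(s) → -20 dB/decade.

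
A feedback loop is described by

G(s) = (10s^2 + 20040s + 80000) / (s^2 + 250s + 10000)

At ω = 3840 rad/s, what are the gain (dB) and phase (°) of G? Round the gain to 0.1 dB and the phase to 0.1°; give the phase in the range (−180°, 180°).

Substitute s = j3840:
Numerator: 10(j3840)^2 + 20040(j3840) + 80000 = -147376000 + j76953600
Denominator: (j3840)^2 + 250(j3840) + 10000 = -14735600 + j960000
|N| = √(147376000² + 76953600²) ≈ 1.6626e+08, ∠N ≈ 152.43°
|D| = √(14735600² + 960000²) ≈ 1.4767e+07, ∠D ≈ 176.27°
|G| = 1.6626e+08 / 1.4767e+07 ≈ 11.259
Gain = 20 log₁₀(11.259) ≈ 21.03 dB
∠G = 152.43° − 176.27° = -23.84°

21.0 dB, -23.8°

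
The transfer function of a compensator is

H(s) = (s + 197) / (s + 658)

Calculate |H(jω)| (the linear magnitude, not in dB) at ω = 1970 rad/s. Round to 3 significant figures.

Substitute s = j1970:
Numerator: (j1970) + 197 = 197 + j1970
Denominator: (j1970) + 658 = 658 + j1970
|N| = √(197² + 1970²) ≈ 1979.8, ∠N ≈ 84.29°
|D| = √(658² + 1970²) ≈ 2077, ∠D ≈ 71.53°
|H| = 1979.8 / 2077 ≈ 0.9532

0.953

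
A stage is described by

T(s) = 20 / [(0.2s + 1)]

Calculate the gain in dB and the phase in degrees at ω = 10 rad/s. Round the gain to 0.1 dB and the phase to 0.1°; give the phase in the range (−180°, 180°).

19.0 dB, -63.4°

At ω = 10 rad/s:
pole (1 + j10·0.2) = 1 + j2 → |·| ≈ 2.2361, ∠ ≈ 63.43°
|T| = 20 · 1 / (2.2361) ≈ 8.9441
Gain = 20 log₁₀(8.9441) ≈ 19.03 dB
∠T = (0°) − (63.43°) = -63.43°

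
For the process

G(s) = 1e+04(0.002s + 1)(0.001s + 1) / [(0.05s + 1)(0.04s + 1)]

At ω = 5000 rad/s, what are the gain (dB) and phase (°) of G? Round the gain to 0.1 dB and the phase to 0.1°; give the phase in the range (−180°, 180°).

20.2 dB, -16.5°

At ω = 5000 rad/s:
zero (1 + j5000·0.002) = 1 + j10 → |·| ≈ 10.05, ∠ ≈ 84.29°
zero (1 + j5000·0.001) = 1 + j5 → |·| ≈ 5.099, ∠ ≈ 78.69°
pole (1 + j5000·0.05) = 1 + j250 → |·| ≈ 250, ∠ ≈ 89.77°
pole (1 + j5000·0.04) = 1 + j200 → |·| ≈ 200, ∠ ≈ 89.71°
|G| = 1e+04 · 10.05 · 5.099 / (250 · 200) ≈ 10.249
Gain = 20 log₁₀(10.249) ≈ 20.21 dB
∠G = (84.29° + 78.69°) − (89.77° + 89.71°) = -16.50°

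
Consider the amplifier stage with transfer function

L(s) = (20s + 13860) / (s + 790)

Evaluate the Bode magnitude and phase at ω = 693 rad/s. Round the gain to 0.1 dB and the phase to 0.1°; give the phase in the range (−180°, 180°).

Substitute s = j693:
Numerator: 20(j693) + 13860 = 13860 + j13860
Denominator: (j693) + 790 = 790 + j693
|N| = √(13860² + 13860²) ≈ 19601, ∠N ≈ 45.00°
|D| = √(790² + 693²) ≈ 1050.9, ∠D ≈ 41.26°
|L| = 19601 / 1050.9 ≈ 18.652
Gain = 20 log₁₀(18.652) ≈ 25.41 dB
∠L = 45.00° − 41.26° = 3.74°

25.4 dB, 3.7°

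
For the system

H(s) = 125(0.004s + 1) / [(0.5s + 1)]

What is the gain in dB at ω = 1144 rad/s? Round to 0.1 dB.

At ω = 1144 rad/s:
zero (1 + j1144·0.004) = 1 + j4.576 → |·| ≈ 4.684, ∠ ≈ 77.67°
pole (1 + j1144·0.5) = 1 + j572 → |·| ≈ 572, ∠ ≈ 89.90°
|H| = 125 · 4.684 / (572) ≈ 1.0236
Gain = 20 log₁₀(1.0236) ≈ 0.20 dB

0.2 dB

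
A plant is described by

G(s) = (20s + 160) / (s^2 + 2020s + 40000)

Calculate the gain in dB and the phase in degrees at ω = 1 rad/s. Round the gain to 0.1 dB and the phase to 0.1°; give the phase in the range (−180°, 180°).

-47.9 dB, 4.2°

Substitute s = j1:
Numerator: 20(j1) + 160 = 160 + j20
Denominator: (j1)^2 + 2020(j1) + 40000 = 39999 + j2020
|N| = √(160² + 20²) ≈ 161.25, ∠N ≈ 7.13°
|D| = √(39999² + 2020²) ≈ 40050, ∠D ≈ 2.89°
|G| = 161.25 / 40050 ≈ 0.0040262
Gain = 20 log₁₀(0.0040262) ≈ -47.90 dB
∠G = 7.13° − 2.89° = 4.24°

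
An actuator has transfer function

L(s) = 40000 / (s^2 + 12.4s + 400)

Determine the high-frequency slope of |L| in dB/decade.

-40 dB/decade

Each pole contributes −20 dB/decade at high frequency; each zero contributes +20 dB/decade.
Net: 0 zero(s) − 2 pole(s) → -40 dB/decade.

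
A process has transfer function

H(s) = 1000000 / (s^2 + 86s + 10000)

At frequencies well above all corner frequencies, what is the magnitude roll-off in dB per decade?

-40 dB/decade

Each pole contributes −20 dB/decade at high frequency; each zero contributes +20 dB/decade.
Net: 0 zero(s) − 2 pole(s) → -40 dB/decade.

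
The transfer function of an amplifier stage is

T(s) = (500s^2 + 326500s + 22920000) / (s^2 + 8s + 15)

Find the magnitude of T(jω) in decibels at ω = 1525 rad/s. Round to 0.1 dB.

54.6 dB

Substitute s = j1525:
Numerator: 500(j1525)^2 + 326500(j1525) + 22920000 = -1139892500 + j497912500
Denominator: (j1525)^2 + 8(j1525) + 15 = -2325610 + j12200
|N| = √(1139892500² + 497912500²) ≈ 1.2439e+09, ∠N ≈ 156.40°
|D| = √(2325610² + 12200²) ≈ 2.3256e+06, ∠D ≈ 179.70°
|T| = 1.2439e+09 / 2.3256e+06 ≈ 534.87
Gain = 20 log₁₀(534.87) ≈ 54.56 dB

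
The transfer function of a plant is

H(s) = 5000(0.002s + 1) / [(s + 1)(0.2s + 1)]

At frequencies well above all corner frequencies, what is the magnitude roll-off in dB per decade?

-20 dB/decade

Each pole contributes −20 dB/decade at high frequency; each zero contributes +20 dB/decade.
Net: 1 zero(s) − 2 pole(s) → -20 dB/decade.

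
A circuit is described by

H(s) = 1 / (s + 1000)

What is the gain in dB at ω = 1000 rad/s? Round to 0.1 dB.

Substitute s = j1000:
Numerator: 1 = 1 + j0
Denominator: (j1000) + 1000 = 1000 + j1000
|N| = √(1² + 0²) ≈ 1, ∠N ≈ 0.00°
|D| = √(1000² + 1000²) ≈ 1414.2, ∠D ≈ 45.00°
|H| = 1 / 1414.2 ≈ 0.00070711
Gain = 20 log₁₀(0.00070711) ≈ -63.01 dB

-63.0 dB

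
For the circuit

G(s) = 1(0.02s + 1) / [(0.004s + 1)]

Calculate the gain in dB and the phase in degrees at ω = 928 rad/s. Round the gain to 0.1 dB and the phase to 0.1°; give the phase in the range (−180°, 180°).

13.7 dB, 12.0°

At ω = 928 rad/s:
zero (1 + j928·0.02) = 1 + j18.56 → |·| ≈ 18.587, ∠ ≈ 86.92°
pole (1 + j928·0.004) = 1 + j3.712 → |·| ≈ 3.8443, ∠ ≈ 74.92°
|G| = 1 · 18.587 / (3.8443) ≈ 4.835
Gain = 20 log₁₀(4.835) ≈ 13.69 dB
∠G = (86.92°) − (74.92°) = 12.00°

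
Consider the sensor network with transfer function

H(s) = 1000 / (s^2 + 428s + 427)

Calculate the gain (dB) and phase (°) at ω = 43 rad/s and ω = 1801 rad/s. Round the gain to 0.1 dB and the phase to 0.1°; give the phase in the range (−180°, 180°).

Substitute s = j43:
Numerator: 1000 = 1000 + j0
Denominator: (j43)^2 + 428(j43) + 427 = -1422 + j18404
|N| = √(1000² + 0²) ≈ 1000, ∠N ≈ 0.00°
|D| = √(1422² + 18404²) ≈ 18459, ∠D ≈ 94.42°
|H| = 1000 / 18459 ≈ 0.054174
Gain = 20 log₁₀(0.054174) ≈ -25.32 dB
∠H = 0.00° − 94.42° = -94.42°

Substitute s = j1801:
Numerator: 1000 = 1000 + j0
Denominator: (j1801)^2 + 428(j1801) + 427 = -3243174 + j770828
|N| = √(1000² + 0²) ≈ 1000, ∠N ≈ 0.00°
|D| = √(3243174² + 770828²) ≈ 3.3335e+06, ∠D ≈ 166.63°
|H| = 1000 / 3.3335e+06 ≈ 0.00029999
Gain = 20 log₁₀(0.00029999) ≈ -70.46 dB
∠H = 0.00° − 166.63° = -166.63°

ω = 43: -25.3 dB, -94.4°; ω = 1801: -70.5 dB, -166.6°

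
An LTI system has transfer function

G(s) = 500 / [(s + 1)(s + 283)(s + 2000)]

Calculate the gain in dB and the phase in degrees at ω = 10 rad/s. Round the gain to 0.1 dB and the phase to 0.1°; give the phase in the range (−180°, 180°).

At s = jω = j10:
pole (s+1): 1 + j10 → |·| = √(1²+10²) = √101 ≈ 10.05, ∠ = arctan(10/1) ≈ 84.29°
pole (s+283): 283 + j10 → |·| = √(283²+10²) = √80189 ≈ 283.18, ∠ = arctan(10/283) ≈ 2.02°
pole (s+2000): 2000 + j10 → |·| = √(2000²+10²) = √4000100 ≈ 2000, ∠ = arctan(10/2000) ≈ 0.29°
|G| = 500 / 5.6919e+06 ≈ 8.7844e-05
Gain = 20 log₁₀(8.7844e-05) ≈ -81.13 dB
∠G = 0.00° − 86.60° = -86.60°

-81.1 dB, -86.6°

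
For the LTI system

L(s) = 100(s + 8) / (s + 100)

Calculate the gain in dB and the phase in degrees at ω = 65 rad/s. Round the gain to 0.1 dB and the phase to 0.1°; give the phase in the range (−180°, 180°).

At s = jω = j65:
zero (s+8): 8 + j65 → |·| = √(8²+65²) = √4289 ≈ 65.49, ∠ = arctan(65/8) ≈ 82.98°
pole (s+100): 100 + j65 → |·| = √(100²+65²) = √14225 ≈ 119.27, ∠ = arctan(65/100) ≈ 33.02°
|L| = 100 · 65.49 / 119.27 ≈ 54.909
Gain = 20 log₁₀(54.909) ≈ 34.79 dB
∠L = 82.98° − 33.02° = 49.96°

34.8 dB, 50.0°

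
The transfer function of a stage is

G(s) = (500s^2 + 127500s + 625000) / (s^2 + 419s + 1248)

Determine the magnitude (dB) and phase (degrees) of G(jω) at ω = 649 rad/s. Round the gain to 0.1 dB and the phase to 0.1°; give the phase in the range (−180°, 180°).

Substitute s = j649:
Numerator: 500(j649)^2 + 127500(j649) + 625000 = -209975500 + j82747500
Denominator: (j649)^2 + 419(j649) + 1248 = -419953 + j271931
|N| = √(209975500² + 82747500²) ≈ 2.2569e+08, ∠N ≈ 158.49°
|D| = √(419953² + 271931²) ≈ 5.0031e+05, ∠D ≈ 147.08°
|G| = 2.2569e+08 / 5.0031e+05 ≈ 451.1
Gain = 20 log₁₀(451.1) ≈ 53.09 dB
∠G = 158.49° − 147.08° = 11.41°

53.1 dB, 11.4°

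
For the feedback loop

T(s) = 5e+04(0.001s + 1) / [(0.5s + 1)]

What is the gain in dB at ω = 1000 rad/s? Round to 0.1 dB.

43.0 dB

At ω = 1000 rad/s:
zero (1 + j1000·0.001) = 1 + j1 → |·| ≈ 1.4142, ∠ ≈ 45.00°
pole (1 + j1000·0.5) = 1 + j500 → |·| ≈ 500, ∠ ≈ 89.89°
|T| = 5e+04 · 1.4142 / (500) ≈ 141.42
Gain = 20 log₁₀(141.42) ≈ 43.01 dB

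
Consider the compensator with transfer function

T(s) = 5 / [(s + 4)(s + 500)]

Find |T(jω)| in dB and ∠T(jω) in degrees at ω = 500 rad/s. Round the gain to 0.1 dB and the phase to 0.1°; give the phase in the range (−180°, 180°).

At s = jω = j500:
pole (s+4): 4 + j500 → |·| = √(4²+500²) = √250016 ≈ 500.02, ∠ = arctan(500/4) ≈ 89.54°
pole (s+500): 500 + j500 → |·| = √(500²+500²) = √500000 ≈ 707.11, ∠ = arctan(500/500) ≈ 45.00°
|T| = 5 / 3.5357e+05 ≈ 1.4141e-05
Gain = 20 log₁₀(1.4141e-05) ≈ -96.99 dB
∠T = 0.00° − 134.54° = -134.54°

-97.0 dB, -134.5°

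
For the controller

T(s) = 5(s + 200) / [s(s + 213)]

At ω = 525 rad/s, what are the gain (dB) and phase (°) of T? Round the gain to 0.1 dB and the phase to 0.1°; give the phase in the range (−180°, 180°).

At s = jω = j525:
zero (s+200): 200 + j525 → |·| = √(200²+525²) = √315625 ≈ 561.81, ∠ = arctan(525/200) ≈ 69.15°
pole (s+213): 213 + j525 → |·| = √(213²+525²) = √320994 ≈ 566.56, ∠ = arctan(525/213) ≈ 67.92°
pole at origin: |s| = 525, ∠ = 90.00° (in denominator)
|T| = 5 · 561.81 / 2.9744e+05 ≈ 0.0094441
Gain = 20 log₁₀(0.0094441) ≈ -40.50 dB
∠T = 69.15° − 157.92° = -88.77°

-40.5 dB, -88.8°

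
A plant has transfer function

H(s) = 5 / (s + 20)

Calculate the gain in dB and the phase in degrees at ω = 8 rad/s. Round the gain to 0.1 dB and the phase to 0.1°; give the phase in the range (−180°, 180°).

-12.7 dB, -21.8°

Substitute s = j8:
Numerator: 5 = 5 + j0
Denominator: (j8) + 20 = 20 + j8
|N| = √(5² + 0²) ≈ 5, ∠N ≈ 0.00°
|D| = √(20² + 8²) ≈ 21.541, ∠D ≈ 21.80°
|H| = 5 / 21.541 ≈ 0.23212
Gain = 20 log₁₀(0.23212) ≈ -12.69 dB
∠H = 0.00° − 21.80° = -21.80°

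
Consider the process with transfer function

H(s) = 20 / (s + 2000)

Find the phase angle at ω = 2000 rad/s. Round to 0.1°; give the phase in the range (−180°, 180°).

-45.0°

At s = jω = j2000:
pole (s+2000): 2000 + j2000 → |·| = √(2000²+2000²) = √8000000 ≈ 2828.4, ∠ = arctan(2000/2000) ≈ 45.00°
∠H = 0.00° − 45.00° = -45.00°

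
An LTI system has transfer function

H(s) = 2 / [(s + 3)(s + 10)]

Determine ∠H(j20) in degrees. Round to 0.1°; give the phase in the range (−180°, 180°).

At s = jω = j20:
pole (s+3): 3 + j20 → |·| = √(3²+20²) = √409 ≈ 20.224, ∠ = arctan(20/3) ≈ 81.47°
pole (s+10): 10 + j20 → |·| = √(10²+20²) = √500 ≈ 22.361, ∠ = arctan(20/10) ≈ 63.43°
∠H = 0.00° − 144.90° = -144.90°

-144.9°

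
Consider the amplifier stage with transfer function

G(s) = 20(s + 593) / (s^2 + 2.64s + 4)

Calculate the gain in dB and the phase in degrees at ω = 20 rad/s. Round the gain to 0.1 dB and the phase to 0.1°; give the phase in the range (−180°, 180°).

At s = jω = j20:
zero (s+593): 593 + j20 → |·| = √(593²+20²) = √352049 ≈ 593.34, ∠ = arctan(20/593) ≈ 1.93°
quadratic: (j20)² + 2.64·j20 + 4 = -396 + j52.8 → |·| ≈ 399.5, ∠ ≈ 172.41°
|G| = 20 · 593.34 / 399.5 ≈ 29.704
Gain = 20 log₁₀(29.704) ≈ 29.46 dB
∠G = 1.93° − 172.41° = -170.48°

29.5 dB, -170.5°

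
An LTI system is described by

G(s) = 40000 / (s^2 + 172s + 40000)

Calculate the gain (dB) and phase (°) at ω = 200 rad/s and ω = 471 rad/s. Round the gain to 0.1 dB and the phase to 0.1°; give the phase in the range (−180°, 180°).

ω = 200: 1.3 dB, -90.0°; ω = 471: -13.9 dB, -156.0°

At s = jω = j200:
quadratic: (j200)² + 172·j200 + 40000 = 0 + j34400 → |·| ≈ 34400, ∠ ≈ 90.00°
|G| = 40000 / 34400 ≈ 1.1628
Gain = 20 log₁₀(1.1628) ≈ 1.31 dB
∠G = 0.00° − 90.00° = -90.00°

At s = jω = j471:
quadratic: (j471)² + 172·j471 + 40000 = -181841 + j81012 → |·| ≈ 1.9907e+05, ∠ ≈ 155.99°
|G| = 40000 / 1.9907e+05 ≈ 0.20093
Gain = 20 log₁₀(0.20093) ≈ -13.94 dB
∠G = 0.00° − 155.99° = -155.99°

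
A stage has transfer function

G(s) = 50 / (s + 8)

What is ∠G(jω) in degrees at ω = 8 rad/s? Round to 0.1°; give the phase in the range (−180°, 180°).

-45.0°

Substitute s = j8:
Numerator: 50 = 50 + j0
Denominator: (j8) + 8 = 8 + j8
|N| = √(50² + 0²) ≈ 50, ∠N ≈ 0.00°
|D| = √(8² + 8²) ≈ 11.314, ∠D ≈ 45.00°
∠G = 0.00° − 45.00° = -45.00°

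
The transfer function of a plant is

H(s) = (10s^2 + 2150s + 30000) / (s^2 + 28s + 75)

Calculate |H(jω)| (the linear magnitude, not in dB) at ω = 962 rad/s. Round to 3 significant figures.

Substitute s = j962:
Numerator: 10(j962)^2 + 2150(j962) + 30000 = -9224440 + j2068300
Denominator: (j962)^2 + 28(j962) + 75 = -925369 + j26936
|N| = √(9224440² + 2068300²) ≈ 9.4535e+06, ∠N ≈ 167.36°
|D| = √(925369² + 26936²) ≈ 9.2576e+05, ∠D ≈ 178.33°
|H| = 9.4535e+06 / 9.2576e+05 ≈ 10.212

10.2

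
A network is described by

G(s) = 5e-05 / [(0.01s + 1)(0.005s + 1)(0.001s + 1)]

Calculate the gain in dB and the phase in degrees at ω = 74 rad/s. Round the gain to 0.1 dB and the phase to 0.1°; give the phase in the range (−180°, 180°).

At ω = 74 rad/s:
pole (1 + j74·0.01) = 1 + j0.74 → |·| ≈ 1.244, ∠ ≈ 36.50°
pole (1 + j74·0.005) = 1 + j0.37 → |·| ≈ 1.0663, ∠ ≈ 20.30°
pole (1 + j74·0.001) = 1 + j0.074 → |·| ≈ 1.0027, ∠ ≈ 4.23°
|G| = 5e-05 · 1 / (1.244 · 1.0663 · 1.0027) ≈ 3.7592e-05
Gain = 20 log₁₀(3.7592e-05) ≈ -88.50 dB
∠G = (0°) − (36.50° + 20.30° + 4.23°) = -61.03°

-88.5 dB, -61.0°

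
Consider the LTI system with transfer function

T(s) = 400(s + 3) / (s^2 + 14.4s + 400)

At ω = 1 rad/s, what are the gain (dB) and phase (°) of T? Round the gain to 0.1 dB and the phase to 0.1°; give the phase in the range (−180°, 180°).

10.0 dB, 16.4°

At s = jω = j1:
zero (s+3): 3 + j1 → |·| = √(3²+1²) = √10 ≈ 3.1623, ∠ = arctan(1/3) ≈ 18.43°
quadratic: (j1)² + 14.4·j1 + 400 = 399 + j14.4 → |·| ≈ 399.26, ∠ ≈ 2.07°
|T| = 400 · 3.1623 / 399.26 ≈ 3.1682
Gain = 20 log₁₀(3.1682) ≈ 10.02 dB
∠T = 18.43° − 2.07° = 16.36°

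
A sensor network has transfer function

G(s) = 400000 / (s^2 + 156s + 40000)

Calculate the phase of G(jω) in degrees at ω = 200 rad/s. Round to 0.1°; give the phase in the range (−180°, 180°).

-90.0°

At s = jω = j200:
quadratic: (j200)² + 156·j200 + 40000 = 0 + j31200 → |·| ≈ 31200, ∠ ≈ 90.00°
∠G = 0.00° − 90.00° = -90.00°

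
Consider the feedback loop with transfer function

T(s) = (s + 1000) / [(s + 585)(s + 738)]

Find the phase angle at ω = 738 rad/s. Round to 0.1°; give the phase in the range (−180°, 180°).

At s = jω = j738:
zero (s+1000): 1000 + j738 → |·| = √(1000²+738²) = √1544644 ≈ 1242.8, ∠ = arctan(738/1000) ≈ 36.43°
pole (s+585): 585 + j738 → |·| = √(585²+738²) = √886869 ≈ 941.74, ∠ = arctan(738/585) ≈ 51.60°
pole (s+738): 738 + j738 → |·| = √(738²+738²) = √1089288 ≈ 1043.7, ∠ = arctan(738/738) ≈ 45.00°
∠T = 36.43° − 96.60° = -60.17°

-60.2°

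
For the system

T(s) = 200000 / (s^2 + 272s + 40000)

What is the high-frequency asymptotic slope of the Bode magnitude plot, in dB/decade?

Each pole contributes −20 dB/decade at high frequency; each zero contributes +20 dB/decade.
Net: 0 zero(s) − 2 pole(s) → -40 dB/decade.

-40 dB/decade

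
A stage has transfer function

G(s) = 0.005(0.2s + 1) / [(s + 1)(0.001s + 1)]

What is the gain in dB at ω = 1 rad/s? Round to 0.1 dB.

At ω = 1 rad/s:
zero (1 + j1·0.2) = 1 + j0.2 → |·| ≈ 1.0198, ∠ ≈ 11.31°
pole (1 + j1·1) = 1 + j1 → |·| ≈ 1.4142, ∠ ≈ 45.00°
pole (1 + j1·0.001) = 1 + j0.001 → |·| ≈ 1, ∠ ≈ 0.06°
|G| = 0.005 · 1.0198 / (1.4142 · 1) ≈ 0.0036056
Gain = 20 log₁₀(0.0036056) ≈ -48.86 dB

-48.9 dB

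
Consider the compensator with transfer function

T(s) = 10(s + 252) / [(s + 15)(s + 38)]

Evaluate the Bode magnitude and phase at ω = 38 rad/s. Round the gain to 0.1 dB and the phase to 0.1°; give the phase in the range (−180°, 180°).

At s = jω = j38:
zero (s+252): 252 + j38 → |·| = √(252²+38²) = √64948 ≈ 254.85, ∠ = arctan(38/252) ≈ 8.58°
pole (s+15): 15 + j38 → |·| = √(15²+38²) = √1669 ≈ 40.853, ∠ = arctan(38/15) ≈ 68.46°
pole (s+38): 38 + j38 → |·| = √(38²+38²) = √2888 ≈ 53.74, ∠ = arctan(38/38) ≈ 45.00°
|T| = 10 · 254.85 / 2195.4 ≈ 1.1608
Gain = 20 log₁₀(1.1608) ≈ 1.30 dB
∠T = 8.58° − 113.46° = -104.88°

1.3 dB, -104.9°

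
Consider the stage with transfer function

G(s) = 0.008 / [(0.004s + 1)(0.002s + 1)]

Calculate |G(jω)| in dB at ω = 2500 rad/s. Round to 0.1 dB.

-76.1 dB

At ω = 2500 rad/s:
pole (1 + j2500·0.004) = 1 + j10 → |·| ≈ 10.05, ∠ ≈ 84.29°
pole (1 + j2500·0.002) = 1 + j5 → |·| ≈ 5.099, ∠ ≈ 78.69°
|G| = 0.008 · 1 / (10.05 · 5.099) ≈ 0.00015611
Gain = 20 log₁₀(0.00015611) ≈ -76.13 dB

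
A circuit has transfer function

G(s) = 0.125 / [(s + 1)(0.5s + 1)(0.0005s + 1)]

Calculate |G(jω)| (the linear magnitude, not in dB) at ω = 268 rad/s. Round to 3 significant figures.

3.45e-06

At ω = 268 rad/s:
pole (1 + j268·1) = 1 + j268 → |·| ≈ 268, ∠ ≈ 89.79°
pole (1 + j268·0.5) = 1 + j134 → |·| ≈ 134, ∠ ≈ 89.57°
pole (1 + j268·0.0005) = 1 + j0.134 → |·| ≈ 1.0089, ∠ ≈ 7.63°
|G| = 0.125 · 1 / (268 · 134 · 1.0089) ≈ 3.45e-06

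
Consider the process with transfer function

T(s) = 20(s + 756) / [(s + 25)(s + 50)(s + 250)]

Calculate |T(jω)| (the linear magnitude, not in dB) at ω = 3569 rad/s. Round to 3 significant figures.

At s = jω = j3569:
zero (s+756): 756 + j3569 → |·| = √(756²+3569²) = √13309297 ≈ 3648.2, ∠ = arctan(3569/756) ≈ 78.04°
pole (s+25): 25 + j3569 → |·| = √(25²+3569²) = √12738386 ≈ 3569.1, ∠ = arctan(3569/25) ≈ 89.60°
pole (s+50): 50 + j3569 → |·| = √(50²+3569²) = √12740261 ≈ 3569.4, ∠ = arctan(3569/50) ≈ 89.20°
pole (s+250): 250 + j3569 → |·| = √(250²+3569²) = √12800261 ≈ 3577.7, ∠ = arctan(3569/250) ≈ 85.99°
|T| = 20 · 3648.2 / 4.5578e+10 ≈ 1.6009e-06

1.60e-06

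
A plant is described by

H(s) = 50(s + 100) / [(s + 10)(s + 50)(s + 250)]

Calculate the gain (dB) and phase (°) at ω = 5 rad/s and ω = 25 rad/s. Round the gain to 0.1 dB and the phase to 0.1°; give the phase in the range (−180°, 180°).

ω = 5: -29.0 dB, -30.6°; ω = 25: -37.3 dB, -86.4°

At s = jω = j5:
zero (s+100): 100 + j5 → |·| = √(100²+5²) = √10025 ≈ 100.12, ∠ = arctan(5/100) ≈ 2.86°
pole (s+10): 10 + j5 → |·| = √(10²+5²) = √125 ≈ 11.18, ∠ = arctan(5/10) ≈ 26.57°
pole (s+50): 50 + j5 → |·| = √(50²+5²) = √2525 ≈ 50.249, ∠ = arctan(5/50) ≈ 5.71°
pole (s+250): 250 + j5 → |·| = √(250²+5²) = √62525 ≈ 250.05, ∠ = arctan(5/250) ≈ 1.15°
|H| = 50 · 100.12 / 1.4047e+05 ≈ 0.035638
Gain = 20 log₁₀(0.035638) ≈ -28.96 dB
∠H = 2.86° − 33.43° = -30.57°

At s = jω = j25:
zero (s+100): 100 + j25 → |·| = √(100²+25²) = √10625 ≈ 103.08, ∠ = arctan(25/100) ≈ 14.04°
pole (s+10): 10 + j25 → |·| = √(10²+25²) = √725 ≈ 26.926, ∠ = arctan(25/10) ≈ 68.20°
pole (s+50): 50 + j25 → |·| = √(50²+25²) = √3125 ≈ 55.902, ∠ = arctan(25/50) ≈ 26.57°
pole (s+250): 250 + j25 → |·| = √(250²+25²) = √63125 ≈ 251.25, ∠ = arctan(25/250) ≈ 5.71°
|H| = 50 · 103.08 / 3.7819e+05 ≈ 0.013628
Gain = 20 log₁₀(0.013628) ≈ -37.31 dB
∠H = 14.04° − 100.48° = -86.44°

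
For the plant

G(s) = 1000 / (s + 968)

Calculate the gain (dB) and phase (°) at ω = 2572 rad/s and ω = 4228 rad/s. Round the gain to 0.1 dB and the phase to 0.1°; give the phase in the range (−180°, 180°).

Substitute s = j2572:
Numerator: 1000 = 1000 + j0
Denominator: (j2572) + 968 = 968 + j2572
|N| = √(1000² + 0²) ≈ 1000, ∠N ≈ 0.00°
|D| = √(968² + 2572²) ≈ 2748.1, ∠D ≈ 69.38°
|G| = 1000 / 2748.1 ≈ 0.36389
Gain = 20 log₁₀(0.36389) ≈ -8.78 dB
∠G = 0.00° − 69.38° = -69.38°

Substitute s = j4228:
Numerator: 1000 = 1000 + j0
Denominator: (j4228) + 968 = 968 + j4228
|N| = √(1000² + 0²) ≈ 1000, ∠N ≈ 0.00°
|D| = √(968² + 4228²) ≈ 4337.4, ∠D ≈ 77.10°
|G| = 1000 / 4337.4 ≈ 0.23055
Gain = 20 log₁₀(0.23055) ≈ -12.74 dB
∠G = 0.00° − 77.10° = -77.10°

ω = 2572: -8.8 dB, -69.4°; ω = 4228: -12.7 dB, -77.1°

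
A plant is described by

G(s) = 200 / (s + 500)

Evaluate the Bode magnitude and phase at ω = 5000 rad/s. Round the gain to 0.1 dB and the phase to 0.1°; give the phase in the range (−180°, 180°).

Substitute s = j5000:
Numerator: 200 = 200 + j0
Denominator: (j5000) + 500 = 500 + j5000
|N| = √(200² + 0²) ≈ 200, ∠N ≈ 0.00°
|D| = √(500² + 5000²) ≈ 5024.9, ∠D ≈ 84.29°
|G| = 200 / 5024.9 ≈ 0.039802
Gain = 20 log₁₀(0.039802) ≈ -28.00 dB
∠G = 0.00° − 84.29° = -84.29°

-28.0 dB, -84.3°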